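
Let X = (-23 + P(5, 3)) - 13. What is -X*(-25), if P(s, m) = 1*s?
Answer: -775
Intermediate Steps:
P(s, m) = s
X = -31 (X = (-23 + 5) - 13 = -18 - 13 = -31)
-X*(-25) = -1*(-31)*(-25) = 31*(-25) = -775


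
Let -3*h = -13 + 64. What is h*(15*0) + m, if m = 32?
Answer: 32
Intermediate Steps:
h = -17 (h = -(-13 + 64)/3 = -⅓*51 = -17)
h*(15*0) + m = -255*0 + 32 = -17*0 + 32 = 0 + 32 = 32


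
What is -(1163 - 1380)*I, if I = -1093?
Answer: -237181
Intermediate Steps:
-(1163 - 1380)*I = -(1163 - 1380)*(-1093) = -(-217)*(-1093) = -1*237181 = -237181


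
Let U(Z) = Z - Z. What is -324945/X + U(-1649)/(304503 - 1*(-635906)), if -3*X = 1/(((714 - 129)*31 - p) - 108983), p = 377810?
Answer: -456864221430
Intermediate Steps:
U(Z) = 0
X = 1/1405974 (X = -1/(3*(((714 - 129)*31 - 1*377810) - 108983)) = -1/(3*((585*31 - 377810) - 108983)) = -1/(3*((18135 - 377810) - 108983)) = -1/(3*(-359675 - 108983)) = -⅓/(-468658) = -⅓*(-1/468658) = 1/1405974 ≈ 7.1125e-7)
-324945/X + U(-1649)/(304503 - 1*(-635906)) = -324945/1/1405974 + 0/(304503 - 1*(-635906)) = -324945*1405974 + 0/(304503 + 635906) = -456864221430 + 0/940409 = -456864221430 + 0*(1/940409) = -456864221430 + 0 = -456864221430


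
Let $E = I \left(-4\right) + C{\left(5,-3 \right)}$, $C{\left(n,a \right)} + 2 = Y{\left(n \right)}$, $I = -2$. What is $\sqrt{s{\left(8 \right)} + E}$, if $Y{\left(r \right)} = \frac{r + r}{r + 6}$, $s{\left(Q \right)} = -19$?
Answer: $\frac{i \sqrt{1463}}{11} \approx 3.4772 i$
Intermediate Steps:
$Y{\left(r \right)} = \frac{2 r}{6 + r}$
$C{\left(n,a \right)} = -2 + \frac{2 n}{6 + n}$
$E = \frac{76}{11}$ ($E = \left(-2\right) \left(-4\right) - \frac{12}{6 + 5} = 8 - \frac{12}{11} = \frac{76}{11} \approx 6.9091$)
$\sqrt{s{\left(8 \right)} + E} = \sqrt{-19 + \frac{76}{11}} = \sqrt{- \frac{133}{11}} = \frac{i \sqrt{1463}}{11}$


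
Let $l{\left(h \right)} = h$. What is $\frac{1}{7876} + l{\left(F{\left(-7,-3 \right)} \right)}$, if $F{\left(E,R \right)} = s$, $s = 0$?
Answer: $\frac{1}{7876} \approx 0.00012697$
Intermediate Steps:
$F{\left(E,R \right)} = 0$
$\frac{1}{7876} + l{\left(F{\left(-7,-3 \right)} \right)} = \frac{1}{7876} + 0 = \frac{1}{7876}$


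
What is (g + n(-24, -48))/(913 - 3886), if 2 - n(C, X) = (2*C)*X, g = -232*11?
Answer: 1618/991 ≈ 1.6327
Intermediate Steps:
g = -2552
n(C, X) = 2 - 2*C*X
(g + n(-24, -48))/(913 - 3886) = (-2552 + (2 - 2*(-24)*(-48)))/(913 - 3886) = (-2552 + (2 - 2304))/(-2973) = (-2552 - 2302)*(-1/2973) = -4854*(-1/2973) = 1618/991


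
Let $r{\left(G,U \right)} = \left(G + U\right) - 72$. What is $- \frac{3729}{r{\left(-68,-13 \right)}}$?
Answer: $\frac{1243}{51} \approx 24.373$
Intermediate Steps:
$r{\left(G,U \right)} = -72 + G + U$
$- \frac{3729}{r{\left(-68,-13 \right)}} = - \frac{3729}{-72 - 68 - 13} = - \frac{3729}{-153} = \left(-3729\right) \left(- \frac{1}{153}\right) = \frac{1243}{51}$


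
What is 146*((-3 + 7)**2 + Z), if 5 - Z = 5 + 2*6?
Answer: 584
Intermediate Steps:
Z = -12 (Z = 5 - (5 + 2*6) = 5 - (5 + 12) = 5 - 1*17 = 5 - 17 = -12)
146*((-3 + 7)**2 + Z) = 146*((-3 + 7)**2 - 12) = 146*(4**2 - 12) = 146*(16 - 12) = 146*4 = 584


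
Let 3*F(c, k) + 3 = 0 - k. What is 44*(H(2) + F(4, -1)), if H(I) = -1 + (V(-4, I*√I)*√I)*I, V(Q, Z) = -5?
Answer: -220/3 - 440*√2 ≈ -695.59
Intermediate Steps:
F(c, k) = -1 - k/3 (F(c, k) = -1 + (0 - k)/3 = -1 + (-k)/3 = -1 - k/3)
H(I) = -1 - 5*I^(3/2) (H(I) = -1 + (-5*√I)*I = -1 - 5*I^(3/2))
44*(H(2) + F(4, -1)) = 44*((-1 - 10*√2) + (-1 - ⅓*(-1))) = 44*((-1 - 10*√2) + (-1 + ⅓)) = 44*((-1 - 10*√2) - ⅔) = 44*(-5/3 - 10*√2) = -220/3 - 440*√2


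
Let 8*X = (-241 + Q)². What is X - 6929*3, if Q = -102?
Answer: -48647/8 ≈ -6080.9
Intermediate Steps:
X = 117649/8 (X = (-241 - 102)²/8 = (⅛)*(-343)² = (⅛)*117649 = 117649/8 ≈ 14706.)
X - 6929*3 = 117649/8 - 6929*3 = 117649/8 - 1*20787 = 117649/8 - 20787 = -48647/8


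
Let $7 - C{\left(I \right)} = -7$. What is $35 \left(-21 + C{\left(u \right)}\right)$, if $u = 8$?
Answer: $-245$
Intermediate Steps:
$C{\left(I \right)} = 14$ ($C{\left(I \right)} = 7 - -7 = 7 + 7 = 14$)
$35 \left(-21 + C{\left(u \right)}\right) = 35 \left(-21 + 14\right) = 35 \left(-7\right) = -245$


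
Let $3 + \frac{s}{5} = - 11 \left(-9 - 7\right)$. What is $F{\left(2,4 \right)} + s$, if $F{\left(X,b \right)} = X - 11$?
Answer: $856$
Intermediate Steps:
$F{\left(X,b \right)} = -11 + X$
$s = 865$ ($s = -15 + 5 \left(- 11 \left(-9 - 7\right)\right) = -15 + 5 \left(\left(-11\right) \left(-16\right)\right) = -15 + 5 \cdot 176 = -15 + 880 = 865$)
$F{\left(2,4 \right)} + s = \left(-11 + 2\right) + 865 = -9 + 865 = 856$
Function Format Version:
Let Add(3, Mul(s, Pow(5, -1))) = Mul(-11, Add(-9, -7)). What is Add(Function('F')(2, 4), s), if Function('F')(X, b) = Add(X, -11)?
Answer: 856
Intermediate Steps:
Function('F')(X, b) = Add(-11, X)
s = 865 (s = Add(-15, Mul(5, Mul(-11, Add(-9, -7)))) = Add(-15, Mul(5, Mul(-11, -16))) = Add(-15, Mul(5, 176)) = Add(-15, 880) = 865)
Add(Function('F')(2, 4), s) = Add(Add(-11, 2), 865) = Add(-9, 865) = 856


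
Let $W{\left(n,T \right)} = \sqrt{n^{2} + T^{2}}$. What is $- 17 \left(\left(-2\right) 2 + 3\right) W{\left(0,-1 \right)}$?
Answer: $17$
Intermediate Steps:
$W{\left(n,T \right)} = \sqrt{T^{2} + n^{2}}$
$- 17 \left(\left(-2\right) 2 + 3\right) W{\left(0,-1 \right)} = - 17 \left(\left(-2\right) 2 + 3\right) \sqrt{\left(-1\right)^{2} + 0^{2}} = - 17 \left(-4 + 3\right) \sqrt{1 + 0} = \left(-17\right) \left(-1\right) \sqrt{1} = 17 \cdot 1 = 17$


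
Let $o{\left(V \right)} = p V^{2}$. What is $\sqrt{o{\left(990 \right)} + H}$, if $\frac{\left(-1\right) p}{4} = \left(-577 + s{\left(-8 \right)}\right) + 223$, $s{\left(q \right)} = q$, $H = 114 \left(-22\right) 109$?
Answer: $2 \sqrt{354727857} \approx 37668.0$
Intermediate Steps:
$H = -273372$ ($H = \left(-2508\right) 109 = -273372$)
$p = 1448$ ($p = - 4 \left(\left(-577 - 8\right) + 223\right) = - 4 \left(-585 + 223\right) = \left(-4\right) \left(-362\right) = 1448$)
$o{\left(V \right)} = 1448 V^{2}$
$\sqrt{o{\left(990 \right)} + H} = \sqrt{1448 \cdot 990^{2} - 273372} = \sqrt{1448 \cdot 980100 - 273372} = \sqrt{1419184800 - 273372} = \sqrt{1418911428} = 2 \sqrt{354727857}$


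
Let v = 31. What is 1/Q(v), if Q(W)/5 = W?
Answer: 1/155 ≈ 0.0064516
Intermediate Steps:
Q(W) = 5*W
1/Q(v) = 1/(5*31) = 1/155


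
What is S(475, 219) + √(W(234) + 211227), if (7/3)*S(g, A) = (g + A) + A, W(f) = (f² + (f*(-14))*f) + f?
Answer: 2739/7 + I*√500367 ≈ 391.29 + 707.37*I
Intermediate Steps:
W(f) = f - 13*f² (W(f) = (f² + (-14*f)*f) + f = (f² - 14*f²) + f = -13*f² + f = f - 13*f²)
S(g, A) = 3*g/7 + 6*A/7 (S(g, A) = 3*((g + A) + A)/7 = 3*((A + g) + A)/7 = 3*(g + 2*A)/7 = 3*g/7 + 6*A/7)
S(475, 219) + √(W(234) + 211227) = ((3/7)*475 + (6/7)*219) + √(234*(1 - 13*234) + 211227) = (1425/7 + 1314/7) + √(234*(1 - 3042) + 211227) = 2739/7 + √(234*(-3041) + 211227) = 2739/7 + √(-711594 + 211227) = 2739/7 + √(-500367) = 2739/7 + I*√500367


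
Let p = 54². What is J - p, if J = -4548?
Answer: -7464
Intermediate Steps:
p = 2916
J - p = -4548 - 1*2916 = -4548 - 2916 = -7464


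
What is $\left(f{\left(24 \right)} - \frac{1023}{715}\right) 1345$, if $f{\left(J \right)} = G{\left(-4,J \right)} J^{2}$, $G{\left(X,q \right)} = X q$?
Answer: $- \frac{966875577}{13} \approx -7.4375 \cdot 10^{7}$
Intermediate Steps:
$f{\left(J \right)} = - 4 J^{3}$ ($f{\left(J \right)} = - 4 J J^{2} = - 4 J^{3}$)
$\left(f{\left(24 \right)} - \frac{1023}{715}\right) 1345 = \left(- 4 \cdot 24^{3} - \frac{1023}{715}\right) 1345 = \left(\left(-4\right) 13824 - \frac{93}{65}\right) 1345 = \left(-55296 - \frac{93}{65}\right) 1345 = \left(- \frac{3594333}{65}\right) 1345 = - \frac{966875577}{13}$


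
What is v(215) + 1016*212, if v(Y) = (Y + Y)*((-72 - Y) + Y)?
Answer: 184432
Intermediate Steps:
v(Y) = -144*Y (v(Y) = (2*Y)*(-72) = -144*Y)
v(215) + 1016*212 = -144*215 + 1016*212 = -30960 + 215392 = 184432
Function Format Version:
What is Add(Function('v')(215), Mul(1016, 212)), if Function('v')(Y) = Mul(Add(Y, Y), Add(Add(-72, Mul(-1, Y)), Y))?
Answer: 184432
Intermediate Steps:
Function('v')(Y) = Mul(-144, Y) (Function('v')(Y) = Mul(Mul(2, Y), -72) = Mul(-144, Y))
Add(Function('v')(215), Mul(1016, 212)) = Add(Mul(-144, 215), Mul(1016, 212)) = Add(-30960, 215392) = 184432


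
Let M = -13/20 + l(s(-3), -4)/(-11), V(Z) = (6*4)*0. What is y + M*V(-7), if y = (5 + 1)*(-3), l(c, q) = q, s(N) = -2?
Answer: -18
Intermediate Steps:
V(Z) = 0 (V(Z) = 24*0 = 0)
M = -63/220 (M = -13/20 - 4/(-11) = -13*1/20 - 4*(-1/11) = -13/20 + 4/11 = -63/220 ≈ -0.28636)
y = -18 (y = 6*(-3) = -18)
y + M*V(-7) = -18 - 63/220*0 = -18 + 0 = -18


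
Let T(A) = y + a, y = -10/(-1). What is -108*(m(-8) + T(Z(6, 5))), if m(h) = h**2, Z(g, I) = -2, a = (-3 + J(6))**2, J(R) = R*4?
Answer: -55620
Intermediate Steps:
y = 10 (y = -10*(-1) = 10)
J(R) = 4*R
a = 441 (a = (-3 + 4*6)**2 = (-3 + 24)**2 = 21**2 = 441)
T(A) = 451 (T(A) = 10 + 441 = 451)
-108*(m(-8) + T(Z(6, 5))) = -108*((-8)**2 + 451) = -108*(64 + 451) = -108*515 = -55620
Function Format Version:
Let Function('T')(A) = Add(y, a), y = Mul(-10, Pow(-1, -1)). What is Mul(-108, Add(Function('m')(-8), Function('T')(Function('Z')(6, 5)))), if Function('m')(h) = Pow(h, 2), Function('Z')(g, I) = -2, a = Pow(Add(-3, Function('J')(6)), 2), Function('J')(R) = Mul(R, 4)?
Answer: -55620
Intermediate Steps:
y = 10 (y = Mul(-10, -1) = 10)
Function('J')(R) = Mul(4, R)
a = 441 (a = Pow(Add(-3, Mul(4, 6)), 2) = Pow(Add(-3, 24), 2) = Pow(21, 2) = 441)
Function('T')(A) = 451 (Function('T')(A) = Add(10, 441) = 451)
Mul(-108, Add(Function('m')(-8), Function('T')(Function('Z')(6, 5)))) = Mul(-108, Add(Pow(-8, 2), 451)) = Mul(-108, Add(64, 451)) = Mul(-108, 515) = -55620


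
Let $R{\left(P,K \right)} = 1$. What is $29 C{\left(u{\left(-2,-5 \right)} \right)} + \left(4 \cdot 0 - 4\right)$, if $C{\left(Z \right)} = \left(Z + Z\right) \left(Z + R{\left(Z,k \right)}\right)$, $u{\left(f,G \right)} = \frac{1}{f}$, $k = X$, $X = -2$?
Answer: $- \frac{37}{2} \approx -18.5$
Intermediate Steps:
$k = -2$
$C{\left(Z \right)} = 2 Z \left(1 + Z\right)$ ($C{\left(Z \right)} = \left(Z + Z\right) \left(Z + 1\right) = 2 Z \left(1 + Z\right)$)
$29 C{\left(u{\left(-2,-5 \right)} \right)} + \left(4 \cdot 0 - 4\right) = 29 \frac{2 \left(1 + \frac{1}{-2}\right)}{-2} + \left(4 \cdot 0 - 4\right) = 29 \cdot 2 \left(- \frac{1}{2}\right) \left(1 - \frac{1}{2}\right) + \left(0 - 4\right) = 29 \cdot 2 \left(- \frac{1}{2}\right) \frac{1}{2} - 4 = 29 \left(- \frac{1}{2}\right) - 4 = - \frac{29}{2} - 4 = - \frac{37}{2}$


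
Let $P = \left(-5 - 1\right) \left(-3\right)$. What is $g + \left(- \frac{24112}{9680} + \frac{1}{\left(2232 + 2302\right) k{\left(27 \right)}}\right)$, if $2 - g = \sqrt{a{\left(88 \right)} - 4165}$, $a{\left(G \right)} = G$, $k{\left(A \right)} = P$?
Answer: $- \frac{2203469}{4488660} - 3 i \sqrt{453} \approx -0.4909 - 63.851 i$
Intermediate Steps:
$P = 18$ ($P = \left(-6\right) \left(-3\right) = 18$)
$k{\left(A \right)} = 18$
$g = 2 - 3 i \sqrt{453}$ ($g = 2 - \sqrt{88 - 4165} = 2 - \sqrt{-4077} = 2 - 3 i \sqrt{453} \approx 2.0 - 63.851 i$)
$g + \left(- \frac{24112}{9680} + \frac{1}{\left(2232 + 2302\right) k{\left(27 \right)}}\right) = \left(2 - 3 i \sqrt{453}\right) - \left(\frac{137}{55} - \frac{1}{\left(2232 + 2302\right) 18}\right) = \left(2 - 3 i \sqrt{453}\right) - \left(\frac{137}{55} - \frac{1}{4534} \cdot \frac{1}{18}\right) = \left(2 - 3 i \sqrt{453}\right) + \left(- \frac{137}{55} + \frac{1}{4534} \cdot \frac{1}{18}\right) = \left(2 - 3 i \sqrt{453}\right) + \left(- \frac{137}{55} + \frac{1}{81612}\right) = \left(2 - 3 i \sqrt{453}\right) - \frac{11180789}{4488660} = - \frac{2203469}{4488660} - 3 i \sqrt{453}$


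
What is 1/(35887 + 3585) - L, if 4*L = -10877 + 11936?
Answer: -10450211/39472 ≈ -264.75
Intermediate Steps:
L = 1059/4 (L = (-10877 + 11936)/4 = (1/4)*1059 = 1059/4 ≈ 264.75)
1/(35887 + 3585) - L = 1/(35887 + 3585) - 1*1059/4 = 1/39472 - 1059/4 = -10450211/39472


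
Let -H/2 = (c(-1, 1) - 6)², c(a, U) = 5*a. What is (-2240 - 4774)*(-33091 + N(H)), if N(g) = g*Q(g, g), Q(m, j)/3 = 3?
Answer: 247376766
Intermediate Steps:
Q(m, j) = 9 (Q(m, j) = 3*3 = 9)
H = -242 (H = -2*(5*(-1) - 6)² = -2*(-5 - 6)² = -2*(-11)² = -2*121 = -242)
N(g) = 9*g (N(g) = g*9 = 9*g)
(-2240 - 4774)*(-33091 + N(H)) = (-2240 - 4774)*(-33091 + 9*(-242)) = -7014*(-33091 - 2178) = -7014*(-35269) = 247376766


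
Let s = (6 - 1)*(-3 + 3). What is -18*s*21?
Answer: 0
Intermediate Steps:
s = 0 (s = 5*0 = 0)
-18*s*21 = -18*0*21 = 0*21 = 0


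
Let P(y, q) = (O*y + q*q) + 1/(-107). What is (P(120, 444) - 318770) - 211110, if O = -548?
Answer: -42639929/107 ≈ -3.9850e+5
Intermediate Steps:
P(y, q) = -1/107 + q² - 548*y (P(y, q) = (-548*y + q*q) + 1/(-107) = (-548*y + q²) - 1/107 = (q² - 548*y) - 1/107 = -1/107 + q² - 548*y)
(P(120, 444) - 318770) - 211110 = ((-1/107 + 444² - 548*120) - 318770) - 211110 = ((-1/107 + 197136 - 65760) - 318770) - 211110 = (14057231/107 - 318770) - 211110 = -20051159/107 - 211110 = -42639929/107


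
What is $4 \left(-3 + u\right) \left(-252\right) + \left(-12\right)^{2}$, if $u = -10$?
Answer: $13248$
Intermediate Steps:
$4 \left(-3 + u\right) \left(-252\right) + \left(-12\right)^{2} = 4 \left(-3 - 10\right) \left(-252\right) + \left(-12\right)^{2} = 4 \left(-13\right) \left(-252\right) + 144 = \left(-52\right) \left(-252\right) + 144 = 13104 + 144 = 13248$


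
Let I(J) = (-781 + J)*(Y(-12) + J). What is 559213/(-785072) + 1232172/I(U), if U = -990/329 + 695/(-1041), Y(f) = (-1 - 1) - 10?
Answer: 56330641003804966016419/566395046852467671472 ≈ 99.455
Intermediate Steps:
Y(f) = -12 (Y(f) = -2 - 10 = -12)
U = -1259245/342489 (U = -990*1/329 + 695*(-1/1041) = -990/329 - 695/1041 = -1259245/342489 ≈ -3.6767)
I(J) = (-781 + J)*(-12 + J)
559213/(-785072) + 1232172/I(U) = 559213/(-785072) + 1232172/(9372 + (-1259245/342489)² - 793*(-1259245/342489)) = 559213*(-1/785072) + 1232172/(9372 + 1585697970025/117298715121 + 998581285/342489) = -559213/785072 + 1232172/(1442912361802402/117298715121) = -559213/785072 + 1232172*(117298715121/1442912361802402) = -559213/785072 + 72266096204036406/721456180901201 = 56330641003804966016419/566395046852467671472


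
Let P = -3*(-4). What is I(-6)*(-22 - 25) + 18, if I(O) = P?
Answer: -546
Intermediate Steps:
P = 12
I(O) = 12
I(-6)*(-22 - 25) + 18 = 12*(-22 - 25) + 18 = 12*(-47) + 18 = -564 + 18 = -546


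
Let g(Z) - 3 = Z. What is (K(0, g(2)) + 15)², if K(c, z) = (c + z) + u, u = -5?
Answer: 225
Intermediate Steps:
g(Z) = 3 + Z
K(c, z) = -5 + c + z (K(c, z) = (c + z) - 5 = -5 + c + z)
(K(0, g(2)) + 15)² = ((-5 + 0 + (3 + 2)) + 15)² = ((-5 + 0 + 5) + 15)² = (0 + 15)² = 15² = 225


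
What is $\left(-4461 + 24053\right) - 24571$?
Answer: $-4979$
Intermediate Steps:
$\left(-4461 + 24053\right) - 24571 = 19592 - 24571 = -4979$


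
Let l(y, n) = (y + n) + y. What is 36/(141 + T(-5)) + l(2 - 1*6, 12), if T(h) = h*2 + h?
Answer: 30/7 ≈ 4.2857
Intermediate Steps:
l(y, n) = n + 2*y (l(y, n) = (n + y) + y = n + 2*y)
T(h) = 3*h (T(h) = 2*h + h = 3*h)
36/(141 + T(-5)) + l(2 - 1*6, 12) = 36/(141 + 3*(-5)) + (12 + 2*(2 - 1*6)) = 36/(141 - 15) + (12 + 2*(2 - 6)) = 36/126 + (12 + 2*(-4)) = 36*(1/126) + (12 - 8) = 2/7 + 4 = 30/7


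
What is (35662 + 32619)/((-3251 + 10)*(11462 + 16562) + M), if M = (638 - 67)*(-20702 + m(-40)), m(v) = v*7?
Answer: -68281/102806506 ≈ -0.00066417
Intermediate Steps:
m(v) = 7*v
M = -11980722 (M = (638 - 67)*(-20702 + 7*(-40)) = 571*(-20702 - 280) = 571*(-20982) = -11980722)
(35662 + 32619)/((-3251 + 10)*(11462 + 16562) + M) = (35662 + 32619)/((-3251 + 10)*(11462 + 16562) - 11980722) = 68281/(-3241*28024 - 11980722) = 68281/(-90825784 - 11980722) = 68281/(-102806506) = 68281*(-1/102806506) = -68281/102806506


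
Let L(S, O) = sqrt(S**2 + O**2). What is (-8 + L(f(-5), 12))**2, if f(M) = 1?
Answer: (8 - sqrt(145))**2 ≈ 16.334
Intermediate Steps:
L(S, O) = sqrt(O**2 + S**2)
(-8 + L(f(-5), 12))**2 = (-8 + sqrt(12**2 + 1**2))**2 = (-8 + sqrt(144 + 1))**2 = (-8 + sqrt(145))**2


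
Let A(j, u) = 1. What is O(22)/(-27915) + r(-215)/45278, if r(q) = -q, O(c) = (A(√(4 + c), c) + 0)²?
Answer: 5956447/1263935370 ≈ 0.0047126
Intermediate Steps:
O(c) = 1 (O(c) = (1 + 0)² = 1² = 1)
O(22)/(-27915) + r(-215)/45278 = 1/(-27915) - 1*(-215)/45278 = 1*(-1/27915) + 215*(1/45278) = -1/27915 + 215/45278 = 5956447/1263935370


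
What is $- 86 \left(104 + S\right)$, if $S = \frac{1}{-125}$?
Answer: $- \frac{1117914}{125} \approx -8943.3$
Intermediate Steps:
$S = - \frac{1}{125} \approx -0.008$
$- 86 \left(104 + S\right) = - 86 \left(104 - \frac{1}{125}\right) = \left(-86\right) \frac{12999}{125} = - \frac{1117914}{125}$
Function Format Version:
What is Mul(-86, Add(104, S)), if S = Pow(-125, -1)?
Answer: Rational(-1117914, 125) ≈ -8943.3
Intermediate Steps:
S = Rational(-1, 125) ≈ -0.0080000
Mul(-86, Add(104, S)) = Mul(-86, Add(104, Rational(-1, 125))) = Mul(-86, Rational(12999, 125)) = Rational(-1117914, 125)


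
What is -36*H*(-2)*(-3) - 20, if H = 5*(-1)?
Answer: 1060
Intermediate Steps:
H = -5
-36*H*(-2)*(-3) - 20 = -36*(-5*(-2))*(-3) - 20 = -360*(-3) - 20 = -36*(-30) - 20 = 1080 - 20 = 1060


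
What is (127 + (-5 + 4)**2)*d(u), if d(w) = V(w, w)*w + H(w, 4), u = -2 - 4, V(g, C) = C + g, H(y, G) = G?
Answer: 9728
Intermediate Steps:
u = -6
d(w) = 4 + 2*w**2 (d(w) = (w + w)*w + 4 = (2*w)*w + 4 = 2*w**2 + 4 = 4 + 2*w**2)
(127 + (-5 + 4)**2)*d(u) = (127 + (-5 + 4)**2)*(4 + 2*(-6)**2) = (127 + (-1)**2)*(4 + 2*36) = (127 + 1)*(4 + 72) = 128*76 = 9728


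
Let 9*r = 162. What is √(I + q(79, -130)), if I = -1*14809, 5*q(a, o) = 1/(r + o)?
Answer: 3*I*√32250715/140 ≈ 121.69*I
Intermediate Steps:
r = 18 (r = (⅑)*162 = 18)
q(a, o) = 1/(5*(18 + o))
I = -14809
√(I + q(79, -130)) = √(-14809 + 1/(5*(18 - 130))) = √(-14809 + (⅕)/(-112)) = √(-14809 + (⅕)*(-1/112)) = √(-14809 - 1/560) = √(-8293041/560) = 3*I*√32250715/140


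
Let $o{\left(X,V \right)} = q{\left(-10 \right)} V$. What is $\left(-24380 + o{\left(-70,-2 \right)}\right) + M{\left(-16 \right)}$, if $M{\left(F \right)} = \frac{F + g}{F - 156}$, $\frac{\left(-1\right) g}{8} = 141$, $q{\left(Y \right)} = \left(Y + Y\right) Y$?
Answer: $- \frac{1065254}{43} \approx -24773.0$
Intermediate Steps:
$q{\left(Y \right)} = 2 Y^{2}$ ($q{\left(Y \right)} = 2 Y Y = 2 Y^{2}$)
$g = -1128$ ($g = \left(-8\right) 141 = -1128$)
$o{\left(X,V \right)} = 200 V$ ($o{\left(X,V \right)} = 2 \left(-10\right)^{2} V = 2 \cdot 100 V = 200 V$)
$M{\left(F \right)} = \frac{-1128 + F}{-156 + F}$ ($M{\left(F \right)} = \frac{F - 1128}{F - 156} = \frac{-1128 + F}{-156 + F}$)
$\left(-24380 + o{\left(-70,-2 \right)}\right) + M{\left(-16 \right)} = \left(-24380 + 200 \left(-2\right)\right) + \frac{-1128 - 16}{-156 - 16} = \left(-24380 - 400\right) + \frac{1}{-172} \left(-1144\right) = -24780 - - \frac{286}{43} = -24780 + \frac{286}{43} = - \frac{1065254}{43}$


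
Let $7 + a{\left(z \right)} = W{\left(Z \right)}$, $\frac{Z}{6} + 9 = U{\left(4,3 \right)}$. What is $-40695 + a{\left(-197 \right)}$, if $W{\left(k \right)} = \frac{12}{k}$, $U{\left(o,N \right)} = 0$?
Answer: $- \frac{366320}{9} \approx -40702.0$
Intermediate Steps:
$Z = -54$ ($Z = -54 + 6 \cdot 0 = -54 + 0 = -54$)
$a{\left(z \right)} = - \frac{65}{9}$ ($a{\left(z \right)} = -7 + \frac{12}{-54} = -7 + 12 \left(- \frac{1}{54}\right) = -7 - \frac{2}{9} = - \frac{65}{9}$)
$-40695 + a{\left(-197 \right)} = -40695 - \frac{65}{9} = - \frac{366320}{9}$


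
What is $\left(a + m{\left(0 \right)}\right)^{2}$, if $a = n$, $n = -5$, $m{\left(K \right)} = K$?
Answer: $25$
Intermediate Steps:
$a = -5$
$\left(a + m{\left(0 \right)}\right)^{2} = \left(-5 + 0\right)^{2} = \left(-5\right)^{2} = 25$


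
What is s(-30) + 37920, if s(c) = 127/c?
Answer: 1137473/30 ≈ 37916.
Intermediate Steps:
s(-30) + 37920 = 127/(-30) + 37920 = 127*(-1/30) + 37920 = -127/30 + 37920 = 1137473/30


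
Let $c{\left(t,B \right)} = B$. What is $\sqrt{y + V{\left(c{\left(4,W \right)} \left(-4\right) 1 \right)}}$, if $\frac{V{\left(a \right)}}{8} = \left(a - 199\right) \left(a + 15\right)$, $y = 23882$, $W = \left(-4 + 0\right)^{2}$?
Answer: $\sqrt{126978} \approx 356.34$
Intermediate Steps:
$W = 16$ ($W = \left(-4\right)^{2} = 16$)
$V{\left(a \right)} = 8 \left(-199 + a\right) \left(15 + a\right)$ ($V{\left(a \right)} = 8 \left(a - 199\right) \left(a + 15\right) = 8 \left(-199 + a\right) \left(15 + a\right)$)
$\sqrt{y + V{\left(c{\left(4,W \right)} \left(-4\right) 1 \right)}} = \sqrt{23882 - \left(23880 - 32768 + 1472 \cdot 16 \left(-4\right) 1\right)} = \sqrt{23882 - \left(23880 - 32768 + 1472 \left(-64\right) 1\right)} = \sqrt{23882 - \left(-70328 - 32768\right)} = \sqrt{23882 + \left(-23880 + 94208 + 8 \cdot 4096\right)} = \sqrt{23882 + \left(-23880 + 94208 + 32768\right)} = \sqrt{23882 + 103096} = \sqrt{126978}$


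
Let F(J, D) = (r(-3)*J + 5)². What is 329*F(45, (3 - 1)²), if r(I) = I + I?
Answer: 23104025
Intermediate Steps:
r(I) = 2*I
F(J, D) = (5 - 6*J)² (F(J, D) = ((2*(-3))*J + 5)² = (-6*J + 5)² = (5 - 6*J)²)
329*F(45, (3 - 1)²) = 329*(-5 + 6*45)² = 329*(-5 + 270)² = 329*265² = 329*70225 = 23104025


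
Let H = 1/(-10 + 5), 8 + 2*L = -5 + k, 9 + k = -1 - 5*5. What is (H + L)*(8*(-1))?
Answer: 968/5 ≈ 193.60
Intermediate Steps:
k = -35 (k = -9 + (-1 - 5*5) = -9 + (-1 - 25) = -9 - 26 = -35)
L = -24 (L = -4 + (-5 - 35)/2 = -4 + (½)*(-40) = -4 - 20 = -24)
H = -⅕ (H = 1/(-5) = -⅕ ≈ -0.20000)
(H + L)*(8*(-1)) = (-⅕ - 24)*(8*(-1)) = -121/5*(-8) = 968/5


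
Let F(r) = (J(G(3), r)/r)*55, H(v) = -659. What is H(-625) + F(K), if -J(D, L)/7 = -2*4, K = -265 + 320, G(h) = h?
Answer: -603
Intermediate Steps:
K = 55
J(D, L) = 56 (J(D, L) = -(-14)*4 = -7*(-8) = 56)
F(r) = 3080/r (F(r) = (56/r)*55 = 3080/r)
H(-625) + F(K) = -659 + 3080/55 = -659 + 3080*(1/55) = -659 + 56 = -603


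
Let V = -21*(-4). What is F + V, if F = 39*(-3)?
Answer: -33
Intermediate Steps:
V = 84
F = -117
F + V = -117 + 84 = -33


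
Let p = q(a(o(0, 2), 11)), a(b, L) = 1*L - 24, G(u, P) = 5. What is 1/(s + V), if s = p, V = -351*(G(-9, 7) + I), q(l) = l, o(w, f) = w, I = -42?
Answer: 1/12974 ≈ 7.7077e-5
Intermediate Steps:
a(b, L) = -24 + L (a(b, L) = L - 24 = -24 + L)
V = 12987 (V = -351*(5 - 42) = -351*(-37) = 12987)
p = -13 (p = -24 + 11 = -13)
s = -13
1/(s + V) = 1/(-13 + 12987) = 1/12974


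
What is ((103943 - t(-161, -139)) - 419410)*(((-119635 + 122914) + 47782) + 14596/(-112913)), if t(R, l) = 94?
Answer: -1819346780205417/112913 ≈ -1.6113e+10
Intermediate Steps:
((103943 - t(-161, -139)) - 419410)*(((-119635 + 122914) + 47782) + 14596/(-112913)) = ((103943 - 1*94) - 419410)*(((-119635 + 122914) + 47782) + 14596/(-112913)) = ((103943 - 94) - 419410)*((3279 + 47782) + 14596*(-1/112913)) = (103849 - 419410)*(51061 - 14596/112913) = -315561*5765436097/112913 = -1819346780205417/112913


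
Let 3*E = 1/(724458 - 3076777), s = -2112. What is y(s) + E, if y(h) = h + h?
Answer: -29808586369/7056957 ≈ -4224.0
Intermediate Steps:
y(h) = 2*h
E = -1/7056957 (E = 1/(3*(724458 - 3076777)) = (1/3)/(-2352319) = (1/3)*(-1/2352319) = -1/7056957 ≈ -1.4170e-7)
y(s) + E = 2*(-2112) - 1/7056957 = -4224 - 1/7056957 = -29808586369/7056957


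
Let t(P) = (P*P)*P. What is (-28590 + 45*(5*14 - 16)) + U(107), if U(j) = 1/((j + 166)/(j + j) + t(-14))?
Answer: -15354429094/586943 ≈ -26160.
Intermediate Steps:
t(P) = P³ (t(P) = P²*P = P³)
U(j) = 1/(-2744 + (166 + j)/(2*j)) (U(j) = 1/((j + 166)/(j + j) + (-14)³) = 1/((166 + j)/((2*j)) - 2744) = 1/((166 + j)*(1/(2*j)) - 2744) = 1/((166 + j)/(2*j) - 2744) = 1/(-2744 + (166 + j)/(2*j)))
(-28590 + 45*(5*14 - 16)) + U(107) = (-28590 + 45*(5*14 - 16)) + 2*107/(166 - 5487*107) = (-28590 + 45*(70 - 16)) + 2*107/(166 - 587109) = (-28590 + 45*54) + 2*107/(-586943) = (-28590 + 2430) + 2*107*(-1/586943) = -26160 - 214/586943 = -15354429094/586943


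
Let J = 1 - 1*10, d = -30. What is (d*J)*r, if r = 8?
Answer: 2160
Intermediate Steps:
J = -9 (J = 1 - 10 = -9)
(d*J)*r = -30*(-9)*8 = 270*8 = 2160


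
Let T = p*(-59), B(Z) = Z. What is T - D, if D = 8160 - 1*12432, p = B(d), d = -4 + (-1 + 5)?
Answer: 4272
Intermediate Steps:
d = 0 (d = -4 + 4 = 0)
p = 0
T = 0 (T = 0*(-59) = 0)
D = -4272 (D = 8160 - 12432 = -4272)
T - D = 0 - 1*(-4272) = 0 + 4272 = 4272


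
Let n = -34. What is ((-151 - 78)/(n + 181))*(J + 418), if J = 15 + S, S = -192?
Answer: -55189/147 ≈ -375.44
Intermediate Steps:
J = -177 (J = 15 - 192 = -177)
((-151 - 78)/(n + 181))*(J + 418) = ((-151 - 78)/(-34 + 181))*(-177 + 418) = -229/147*241 = -55189/147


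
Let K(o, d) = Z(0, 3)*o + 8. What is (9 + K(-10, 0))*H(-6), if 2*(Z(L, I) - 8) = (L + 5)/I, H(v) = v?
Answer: 428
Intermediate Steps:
Z(L, I) = 8 + (5 + L)/(2*I) (Z(L, I) = 8 + ((L + 5)/I)/2 = 8 + ((5 + L)/I)/2 = 8 + (5 + L)/(2*I))
K(o, d) = 8 + 53*o/6 (K(o, d) = ((½)*(5 + 0 + 16*3)/3)*o + 8 = ((½)*(⅓)*(5 + 0 + 48))*o + 8 = ((½)*(⅓)*53)*o + 8 = 53*o/6 + 8 = 8 + 53*o/6)
(9 + K(-10, 0))*H(-6) = (9 + (8 + (53/6)*(-10)))*(-6) = (9 + (8 - 265/3))*(-6) = (9 - 241/3)*(-6) = -214/3*(-6) = 428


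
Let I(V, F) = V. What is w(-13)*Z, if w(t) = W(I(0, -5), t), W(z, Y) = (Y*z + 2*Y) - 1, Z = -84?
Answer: 2268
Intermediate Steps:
W(z, Y) = -1 + 2*Y + Y*z (W(z, Y) = (2*Y + Y*z) - 1 = -1 + 2*Y + Y*z)
w(t) = -1 + 2*t (w(t) = -1 + 2*t + t*0 = -1 + 2*t + 0 = -1 + 2*t)
w(-13)*Z = (-1 + 2*(-13))*(-84) = (-1 - 26)*(-84) = -27*(-84) = 2268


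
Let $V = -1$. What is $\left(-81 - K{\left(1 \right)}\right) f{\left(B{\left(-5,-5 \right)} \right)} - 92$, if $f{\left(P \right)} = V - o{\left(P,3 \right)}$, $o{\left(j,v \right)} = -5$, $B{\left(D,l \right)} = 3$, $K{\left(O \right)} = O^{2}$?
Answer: $-420$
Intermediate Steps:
$f{\left(P \right)} = 4$ ($f{\left(P \right)} = -1 - -5 = -1 + 5 = 4$)
$\left(-81 - K{\left(1 \right)}\right) f{\left(B{\left(-5,-5 \right)} \right)} - 92 = \left(-81 - 1^{2}\right) 4 - 92 = \left(-81 - 1\right) 4 - 92 = \left(-82\right) 4 - 92 = -328 - 92 = -420$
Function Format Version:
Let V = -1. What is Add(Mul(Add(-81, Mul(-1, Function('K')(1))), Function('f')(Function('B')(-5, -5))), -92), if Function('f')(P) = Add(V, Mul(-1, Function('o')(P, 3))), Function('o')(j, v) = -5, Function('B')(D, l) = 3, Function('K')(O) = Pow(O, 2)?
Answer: -420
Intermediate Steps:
Function('f')(P) = 4 (Function('f')(P) = Add(-1, Mul(-1, -5)) = Add(-1, 5) = 4)
Add(Mul(Add(-81, Mul(-1, Function('K')(1))), Function('f')(Function('B')(-5, -5))), -92) = Add(Mul(Add(-81, Mul(-1, Pow(1, 2))), 4), -92) = Add(Mul(Add(-81, Mul(-1, 1)), 4), -92) = Add(Mul(Add(-81, -1), 4), -92) = Add(Mul(-82, 4), -92) = Add(-328, -92) = -420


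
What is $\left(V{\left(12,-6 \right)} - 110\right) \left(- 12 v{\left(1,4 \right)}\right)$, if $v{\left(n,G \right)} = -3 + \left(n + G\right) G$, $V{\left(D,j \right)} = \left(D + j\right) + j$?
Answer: $22440$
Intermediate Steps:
$V{\left(D,j \right)} = D + 2 j$
$v{\left(n,G \right)} = -3 + G \left(G + n\right)$ ($v{\left(n,G \right)} = -3 + \left(G + n\right) G = -3 + G \left(G + n\right)$)
$\left(V{\left(12,-6 \right)} - 110\right) \left(- 12 v{\left(1,4 \right)}\right) = \left(\left(12 + 2 \left(-6\right)\right) - 110\right) \left(- 12 \left(-3 + 4^{2} + 4 \cdot 1\right)\right) = \left(\left(12 - 12\right) - 110\right) \left(- 12 \left(-3 + 16 + 4\right)\right) = \left(0 - 110\right) \left(\left(-12\right) 17\right) = \left(-110\right) \left(-204\right) = 22440$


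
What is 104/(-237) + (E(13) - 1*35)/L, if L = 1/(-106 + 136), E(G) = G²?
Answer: 952636/237 ≈ 4019.6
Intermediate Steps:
L = 1/30 ≈ 0.033333
104/(-237) + (E(13) - 1*35)/L = 104/(-237) + (13² - 1*35)/(1/30) = 104*(-1/237) + (169 - 35)*30 = -104/237 + 134*30 = -104/237 + 4020 = 952636/237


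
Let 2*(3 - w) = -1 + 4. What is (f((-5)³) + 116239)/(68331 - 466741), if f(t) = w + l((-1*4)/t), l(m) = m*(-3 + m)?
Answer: -3632512657/12450312500 ≈ -0.29176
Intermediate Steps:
w = 3/2 (w = 3 - (-1 + 4)/2 = 3 - ½*3 = 3 - 3/2 = 3/2 ≈ 1.5000)
f(t) = 3/2 - 4*(-3 - 4/t)/t (f(t) = 3/2 + ((-1*4)/t)*(-3 + (-1*4)/t) = 3/2 + (-4/t)*(-3 - 4/t) = 3/2 - 4*(-3 - 4/t)/t)
(f((-5)³) + 116239)/(68331 - 466741) = ((3/2 + 12/((-5)³) + 16/((-5)³)²) + 116239)/(68331 - 466741) = ((3/2 + 12/(-125) + 16/(-125)²) + 116239)/(-398410) = ((3/2 + 12*(-1/125) + 16*(1/15625)) + 116239)*(-1/398410) = ((3/2 - 12/125 + 16/15625) + 116239)*(-1/398410) = (43907/31250 + 116239)*(-1/398410) = (3632512657/31250)*(-1/398410) = -3632512657/12450312500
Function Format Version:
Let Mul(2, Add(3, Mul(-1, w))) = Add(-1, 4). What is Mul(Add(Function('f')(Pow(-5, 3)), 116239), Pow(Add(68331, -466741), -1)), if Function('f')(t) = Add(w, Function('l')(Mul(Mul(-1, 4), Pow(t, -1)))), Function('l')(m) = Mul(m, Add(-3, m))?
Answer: Rational(-3632512657, 12450312500) ≈ -0.29176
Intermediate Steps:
w = Rational(3, 2) (w = Add(3, Mul(Rational(-1, 2), Add(-1, 4))) = Add(3, Mul(Rational(-1, 2), 3)) = Add(3, Rational(-3, 2)) = Rational(3, 2) ≈ 1.5000)
Function('f')(t) = Add(Rational(3, 2), Mul(-4, Pow(t, -1), Add(-3, Mul(-4, Pow(t, -1))))) (Function('f')(t) = Add(Rational(3, 2), Mul(Mul(Mul(-1, 4), Pow(t, -1)), Add(-3, Mul(Mul(-1, 4), Pow(t, -1))))) = Add(Rational(3, 2), Mul(Mul(-4, Pow(t, -1)), Add(-3, Mul(-4, Pow(t, -1))))) = Add(Rational(3, 2), Mul(-4, Pow(t, -1), Add(-3, Mul(-4, Pow(t, -1))))))
Mul(Add(Function('f')(Pow(-5, 3)), 116239), Pow(Add(68331, -466741), -1)) = Mul(Add(Add(Rational(3, 2), Mul(12, Pow(Pow(-5, 3), -1)), Mul(16, Pow(Pow(-5, 3), -2))), 116239), Pow(Add(68331, -466741), -1)) = Mul(Add(Add(Rational(3, 2), Mul(12, Pow(-125, -1)), Mul(16, Pow(-125, -2))), 116239), Pow(-398410, -1)) = Mul(Add(Add(Rational(3, 2), Mul(12, Rational(-1, 125)), Mul(16, Rational(1, 15625))), 116239), Rational(-1, 398410)) = Mul(Add(Add(Rational(3, 2), Rational(-12, 125), Rational(16, 15625)), 116239), Rational(-1, 398410)) = Mul(Add(Rational(43907, 31250), 116239), Rational(-1, 398410)) = Mul(Rational(3632512657, 31250), Rational(-1, 398410)) = Rational(-3632512657, 12450312500)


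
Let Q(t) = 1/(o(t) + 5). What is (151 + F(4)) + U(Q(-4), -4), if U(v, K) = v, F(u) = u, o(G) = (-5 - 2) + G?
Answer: 929/6 ≈ 154.83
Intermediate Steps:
o(G) = -7 + G
Q(t) = 1/(-2 + t) (Q(t) = 1/((-7 + t) + 5) = 1/(-2 + t))
(151 + F(4)) + U(Q(-4), -4) = (151 + 4) + 1/(-2 - 4) = 155 + 1/(-6) = 155 - ⅙ = 929/6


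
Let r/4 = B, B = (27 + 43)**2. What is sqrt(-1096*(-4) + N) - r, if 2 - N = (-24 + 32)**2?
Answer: -19600 + sqrt(4322) ≈ -19534.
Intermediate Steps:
B = 4900 (B = 70**2 = 4900)
r = 19600 (r = 4*4900 = 19600)
N = -62 (N = 2 - (-24 + 32)**2 = 2 - 1*8**2 = 2 - 1*64 = 2 - 64 = -62)
sqrt(-1096*(-4) + N) - r = sqrt(-1096*(-4) - 62) - 1*19600 = sqrt(4384 - 62) - 19600 = sqrt(4322) - 19600 = -19600 + sqrt(4322)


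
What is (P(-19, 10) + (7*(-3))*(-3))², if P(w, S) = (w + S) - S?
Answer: 1936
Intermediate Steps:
P(w, S) = w (P(w, S) = (S + w) - S = w)
(P(-19, 10) + (7*(-3))*(-3))² = (-19 + (7*(-3))*(-3))² = (-19 - 21*(-3))² = (-19 + 63)² = 44² = 1936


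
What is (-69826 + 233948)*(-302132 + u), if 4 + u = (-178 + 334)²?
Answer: -45593091600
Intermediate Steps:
u = 24332 (u = -4 + (-178 + 334)² = -4 + 156² = -4 + 24336 = 24332)
(-69826 + 233948)*(-302132 + u) = (-69826 + 233948)*(-302132 + 24332) = 164122*(-277800) = -45593091600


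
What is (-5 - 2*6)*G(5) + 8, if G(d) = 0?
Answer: 8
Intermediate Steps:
(-5 - 2*6)*G(5) + 8 = (-5 - 2*6)*0 + 8 = (-5 - 12)*0 + 8 = -17*0 + 8 = 0 + 8 = 8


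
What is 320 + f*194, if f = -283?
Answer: -54582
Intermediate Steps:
320 + f*194 = 320 - 283*194 = 320 - 54902 = -54582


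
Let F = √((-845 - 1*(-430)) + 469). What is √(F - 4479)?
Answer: √(-4479 + 3*√6) ≈ 66.87*I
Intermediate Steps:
F = 3*√6 (F = √((-845 + 430) + 469) = √(-415 + 469) = √54 = 3*√6 ≈ 7.3485)
√(F - 4479) = √(3*√6 - 4479) = √(-4479 + 3*√6)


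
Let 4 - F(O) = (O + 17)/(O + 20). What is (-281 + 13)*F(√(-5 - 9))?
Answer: 804*(-√14 + 21*I)/(√14 - 20*I) ≈ -842.84 + 7.2664*I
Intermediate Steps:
F(O) = 4 - (17 + O)/(20 + O) (F(O) = 4 - (O + 17)/(O + 20) = 4 - (17 + O)/(20 + O))
(-281 + 13)*F(√(-5 - 9)) = (-281 + 13)*(3*(21 + √(-5 - 9))/(20 + √(-5 - 9))) = -804*(21 + √(-14))/(20 + √(-14)) = -804*(21 + I*√14)/(20 + I*√14)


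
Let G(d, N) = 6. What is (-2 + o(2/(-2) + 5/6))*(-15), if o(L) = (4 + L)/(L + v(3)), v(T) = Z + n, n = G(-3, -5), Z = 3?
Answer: 1245/53 ≈ 23.491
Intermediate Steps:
n = 6
v(T) = 9 (v(T) = 3 + 6 = 9)
o(L) = (4 + L)/(9 + L) (o(L) = (4 + L)/(L + 9) = (4 + L)/(9 + L))
(-2 + o(2/(-2) + 5/6))*(-15) = (-2 + (4 + (2/(-2) + 5/6))/(9 + (2/(-2) + 5/6)))*(-15) = (-2 + (4 + (2*(-1/2) + 5*(1/6)))/(9 + (2*(-1/2) + 5*(1/6))))*(-15) = (-2 + (4 + (-1 + 5/6))/(9 + (-1 + 5/6)))*(-15) = (-2 + (4 - 1/6)/(9 - 1/6))*(-15) = (-2 + (23/6)/(53/6))*(-15) = (-2 + (6/53)*(23/6))*(-15) = (-2 + 23/53)*(-15) = -83/53*(-15) = 1245/53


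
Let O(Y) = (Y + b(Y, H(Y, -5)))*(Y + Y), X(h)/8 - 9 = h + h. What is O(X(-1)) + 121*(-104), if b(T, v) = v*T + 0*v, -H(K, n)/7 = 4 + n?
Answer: 37592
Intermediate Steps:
H(K, n) = -28 - 7*n (H(K, n) = -7*(4 + n) = -28 - 7*n)
X(h) = 72 + 16*h (X(h) = 72 + 8*(h + h) = 72 + 8*(2*h) = 72 + 16*h)
b(T, v) = T*v (b(T, v) = T*v + 0 = T*v)
O(Y) = 16*Y**2 (O(Y) = (Y + Y*(-28 - 7*(-5)))*(Y + Y) = (Y + Y*(-28 + 35))*(2*Y) = (Y + Y*7)*(2*Y) = (Y + 7*Y)*(2*Y) = (8*Y)*(2*Y) = 16*Y**2)
O(X(-1)) + 121*(-104) = 16*(72 + 16*(-1))**2 + 121*(-104) = 16*(72 - 16)**2 - 12584 = 16*56**2 - 12584 = 16*3136 - 12584 = 50176 - 12584 = 37592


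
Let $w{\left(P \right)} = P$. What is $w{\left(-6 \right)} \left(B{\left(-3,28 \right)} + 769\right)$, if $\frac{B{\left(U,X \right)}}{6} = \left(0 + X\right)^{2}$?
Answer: $-32838$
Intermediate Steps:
$B{\left(U,X \right)} = 6 X^{2}$ ($B{\left(U,X \right)} = 6 \left(0 + X\right)^{2} = 6 X^{2}$)
$w{\left(-6 \right)} \left(B{\left(-3,28 \right)} + 769\right) = - 6 \left(6 \cdot 28^{2} + 769\right) = - 6 \left(6 \cdot 784 + 769\right) = - 6 \left(4704 + 769\right) = \left(-6\right) 5473 = -32838$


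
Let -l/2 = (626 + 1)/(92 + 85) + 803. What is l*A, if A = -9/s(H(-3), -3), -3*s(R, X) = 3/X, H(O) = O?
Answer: 2569644/59 ≈ 43553.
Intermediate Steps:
s(R, X) = -1/X
A = -27 (A = -9/((-1/(-3))) = -9/((-1*(-1/3))) = -9/1/3 = -9*3 = -27)
l = -95172/59 (l = -2*((626 + 1)/(92 + 85) + 803) = -2*(627/177 + 803) = -2*(627*(1/177) + 803) = -2*(209/59 + 803) = -2*47586/59 = -95172/59 ≈ -1613.1)
l*A = -95172/59*(-27) = 2569644/59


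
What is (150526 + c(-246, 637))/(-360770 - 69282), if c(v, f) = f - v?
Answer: -151409/430052 ≈ -0.35207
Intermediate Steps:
(150526 + c(-246, 637))/(-360770 - 69282) = (150526 + (637 - 1*(-246)))/(-360770 - 69282) = (150526 + (637 + 246))/(-430052) = (150526 + 883)*(-1/430052) = 151409*(-1/430052) = -151409/430052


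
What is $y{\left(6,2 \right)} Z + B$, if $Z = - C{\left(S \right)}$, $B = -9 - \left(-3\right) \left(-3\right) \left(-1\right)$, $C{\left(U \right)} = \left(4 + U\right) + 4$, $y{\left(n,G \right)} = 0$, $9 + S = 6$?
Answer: $0$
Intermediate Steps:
$S = -3$ ($S = -9 + 6 = -3$)
$C{\left(U \right)} = 8 + U$
$B = 0$ ($B = -9 - 9 \left(-1\right) = -9 - -9 = -9 + 9 = 0$)
$Z = -5$ ($Z = - (8 - 3) = \left(-1\right) 5 = -5$)
$y{\left(6,2 \right)} Z + B = 0 \left(-5\right) + 0 = 0 + 0 = 0$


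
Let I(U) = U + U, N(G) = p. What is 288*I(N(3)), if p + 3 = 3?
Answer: 0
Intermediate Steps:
p = 0 (p = -3 + 3 = 0)
N(G) = 0
I(U) = 2*U
288*I(N(3)) = 288*(2*0) = 288*0 = 0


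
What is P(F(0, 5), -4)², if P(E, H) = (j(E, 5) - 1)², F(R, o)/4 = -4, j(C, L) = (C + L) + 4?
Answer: 4096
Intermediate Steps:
j(C, L) = 4 + C + L
F(R, o) = -16 (F(R, o) = 4*(-4) = -16)
P(E, H) = (8 + E)² (P(E, H) = ((4 + E + 5) - 1)² = ((9 + E) - 1)² = (8 + E)²)
P(F(0, 5), -4)² = ((8 - 16)²)² = ((-8)²)² = 64² = 4096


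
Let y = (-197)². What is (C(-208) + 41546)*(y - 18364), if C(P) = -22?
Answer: 848958180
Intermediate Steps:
y = 38809
(C(-208) + 41546)*(y - 18364) = (-22 + 41546)*(38809 - 18364) = 41524*20445 = 848958180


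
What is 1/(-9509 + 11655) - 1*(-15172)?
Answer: 32559113/2146 ≈ 15172.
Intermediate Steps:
1/(-9509 + 11655) - 1*(-15172) = 1/2146 + 15172 = 32559113/2146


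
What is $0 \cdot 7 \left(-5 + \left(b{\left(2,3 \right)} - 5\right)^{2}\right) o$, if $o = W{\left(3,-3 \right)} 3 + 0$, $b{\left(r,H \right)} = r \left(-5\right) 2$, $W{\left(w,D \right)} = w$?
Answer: $0$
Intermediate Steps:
$b{\left(r,H \right)} = - 10 r$ ($b{\left(r,H \right)} = - 5 r 2 = - 10 r$)
$o = 9$ ($o = 3 \cdot 3 + 0 = 9 + 0 = 9$)
$0 \cdot 7 \left(-5 + \left(b{\left(2,3 \right)} - 5\right)^{2}\right) o = 0 \cdot 7 \left(-5 + \left(\left(-10\right) 2 - 5\right)^{2}\right) 9 = 0 \left(-5 + \left(-20 - 5\right)^{2}\right) 9 = 0 \left(-5 + \left(-25\right)^{2}\right) 9 = 0 \left(-5 + 625\right) 9 = 0 \cdot 620 \cdot 9 = 0 \cdot 5580 = 0$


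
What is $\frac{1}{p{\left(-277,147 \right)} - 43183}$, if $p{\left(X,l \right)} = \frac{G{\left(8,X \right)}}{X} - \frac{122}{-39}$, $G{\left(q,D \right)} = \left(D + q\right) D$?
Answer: $- \frac{39}{1694506} \approx -2.3016 \cdot 10^{-5}$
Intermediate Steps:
$G{\left(q,D \right)} = D \left(D + q\right)$
$p{\left(X,l \right)} = \frac{434}{39} + X$ ($p{\left(X,l \right)} = \frac{X \left(X + 8\right)}{X} - \frac{122}{-39} = \frac{X \left(8 + X\right)}{X} - - \frac{122}{39} = \left(8 + X\right) + \frac{122}{39} = \frac{434}{39} + X$)
$\frac{1}{p{\left(-277,147 \right)} - 43183} = \frac{1}{\left(\frac{434}{39} - 277\right) - 43183} = \frac{1}{- \frac{10369}{39} - 43183} = \frac{1}{- \frac{1694506}{39}} = - \frac{39}{1694506}$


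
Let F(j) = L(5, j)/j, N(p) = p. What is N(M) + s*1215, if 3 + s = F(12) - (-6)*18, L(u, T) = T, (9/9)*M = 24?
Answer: 128814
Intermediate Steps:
M = 24
F(j) = 1 (F(j) = j/j = 1)
s = 106 (s = -3 + (1 - (-6)*18) = -3 + (1 - 1*(-108)) = -3 + (1 + 108) = -3 + 109 = 106)
N(M) + s*1215 = 24 + 106*1215 = 24 + 128790 = 128814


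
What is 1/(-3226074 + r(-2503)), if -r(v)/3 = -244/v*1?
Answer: -2503/8074863954 ≈ -3.0997e-7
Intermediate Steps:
r(v) = 732/v (r(v) = -3*(-244/v) = -(-732)/v = 732/v)
1/(-3226074 + r(-2503)) = 1/(-3226074 + 732/(-2503)) = 1/(-3226074 + 732*(-1/2503)) = 1/(-3226074 - 732/2503) = 1/(-8074863954/2503) = -2503/8074863954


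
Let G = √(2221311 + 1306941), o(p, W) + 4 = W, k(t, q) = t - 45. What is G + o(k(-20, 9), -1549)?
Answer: -1553 + 6*√98007 ≈ 325.36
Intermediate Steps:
k(t, q) = -45 + t
o(p, W) = -4 + W
G = 6*√98007 (G = √3528252 = 6*√98007 ≈ 1878.4)
G + o(k(-20, 9), -1549) = 6*√98007 + (-4 - 1549) = 6*√98007 - 1553 = -1553 + 6*√98007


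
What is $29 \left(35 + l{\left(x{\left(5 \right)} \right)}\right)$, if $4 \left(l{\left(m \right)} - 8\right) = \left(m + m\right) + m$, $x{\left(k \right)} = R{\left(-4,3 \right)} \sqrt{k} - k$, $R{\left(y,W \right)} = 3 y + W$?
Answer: $\frac{4553}{4} - \frac{783 \sqrt{5}}{4} \approx 700.54$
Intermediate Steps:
$R{\left(y,W \right)} = W + 3 y$
$x{\left(k \right)} = - k - 9 \sqrt{k}$ ($x{\left(k \right)} = \left(3 + 3 \left(-4\right)\right) \sqrt{k} - k = \left(3 - 12\right) \sqrt{k} - k = - 9 \sqrt{k} - k = - k - 9 \sqrt{k}$)
$l{\left(m \right)} = 8 + \frac{3 m}{4}$ ($l{\left(m \right)} = 8 + \frac{\left(m + m\right) + m}{4} = 8 + \frac{2 m + m}{4} = 8 + \frac{3 m}{4}$)
$29 \left(35 + l{\left(x{\left(5 \right)} \right)}\right) = 29 \left(35 + \left(8 + \frac{3 \left(\left(-1\right) 5 - 9 \sqrt{5}\right)}{4}\right)\right) = 29 \left(35 + \left(8 + \frac{3 \left(-5 - 9 \sqrt{5}\right)}{4}\right)\right) = 29 \left(35 + \left(8 - \left(\frac{15}{4} + \frac{27 \sqrt{5}}{4}\right)\right)\right) = 29 \left(35 + \left(\frac{17}{4} - \frac{27 \sqrt{5}}{4}\right)\right) = 29 \left(\frac{157}{4} - \frac{27 \sqrt{5}}{4}\right) = \frac{4553}{4} - \frac{783 \sqrt{5}}{4}$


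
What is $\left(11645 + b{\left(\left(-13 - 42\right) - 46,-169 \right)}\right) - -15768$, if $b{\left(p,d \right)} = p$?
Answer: $27312$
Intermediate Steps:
$\left(11645 + b{\left(\left(-13 - 42\right) - 46,-169 \right)}\right) - -15768 = \left(11645 - 101\right) - -15768 = \left(11645 - 101\right) + 15768 = 11544 + 15768 = 27312$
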